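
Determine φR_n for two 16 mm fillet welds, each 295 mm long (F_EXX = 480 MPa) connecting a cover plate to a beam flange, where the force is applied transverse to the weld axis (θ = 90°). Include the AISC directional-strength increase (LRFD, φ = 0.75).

φR_n ≈ 2160 kN

t_e = 0.707 × 16 = 11.31 mm; A_we = 11.31 × 590 = 6674 mm².
Directional factor: 1.0 + 0.5 sin^1.5(90°) = 1.5.
F_nw = 0.6 × 480 × 1.5 = 432 MPa.
φR_n = 0.75 × 432 × 6674 × 10⁻³ = 2162 kN.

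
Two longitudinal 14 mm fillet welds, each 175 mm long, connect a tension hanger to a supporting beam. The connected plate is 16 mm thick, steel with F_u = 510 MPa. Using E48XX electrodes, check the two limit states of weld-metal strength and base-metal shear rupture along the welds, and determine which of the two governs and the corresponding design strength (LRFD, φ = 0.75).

E48XX → F_EXX = 480 MPa.
t_e = 0.707 × 14 = 9.898 mm; L = 350 mm.
Weld metal: φR_n = 0.75 × 0.6 × 480 × 9.898 × 350 × 10⁻³ = 748.3 kN.
Base metal (shear rupture): φR_n = 0.75 × 0.6 × 510 × 16 × 350 × 10⁻³ = 1285 kN.
Governing: weld metal.

φR_n ≈ 748 kN (weld metal governs)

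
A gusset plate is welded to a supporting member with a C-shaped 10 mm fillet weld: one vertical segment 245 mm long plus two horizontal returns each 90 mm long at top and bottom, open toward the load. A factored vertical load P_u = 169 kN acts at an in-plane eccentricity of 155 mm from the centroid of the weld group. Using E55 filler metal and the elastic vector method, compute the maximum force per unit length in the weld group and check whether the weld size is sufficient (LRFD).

E55XX → F_EXX = 550 MPa.
Total weld length L_w = 425 mm. Treat welds as unit-width lines.
Centroid: x̄ = 2×90×45 / 425 = 19.06 mm from the vertical weld.
Polar moment about centroid: J = I_x + I_y = [245³/12 + 2×90×122.5²] + [245×19.06² + 2(90³/12 + 90×25.94²)] = 4258000 mm³.
Direct shear f_v = P/L_w = 169×10³ / 425 = 397.6 N/mm (vertical).
Torsion M = P·e = 169×10³ × 155 = 26195000 N·mm.
Critical point at (x, y) = (70.94, 122.5) from centroid. f_tx = M·y/J = 753.6 N/mm; f_ty = M·x/J = 436.4 N/mm.
Resultant f_max = √[f_tx² + (f_v + f_ty)²] = √[753.6² + (397.6 + 436.4)²] = 1124 N/mm.
Capacity per unit length: φr_n = 0.75 × 0.6 × 550 × (0.707 × 10) = 1750 N/mm.
1124 ≤ 1750 → adequate.

f_max ≈ 1120 N/mm; adequate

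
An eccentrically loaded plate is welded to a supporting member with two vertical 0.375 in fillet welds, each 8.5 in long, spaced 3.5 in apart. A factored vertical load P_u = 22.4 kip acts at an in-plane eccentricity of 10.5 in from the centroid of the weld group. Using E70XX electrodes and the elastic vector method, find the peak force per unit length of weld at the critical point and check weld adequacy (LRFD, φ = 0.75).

f_max ≈ 7.6 kip/in; adequate

E70XX → F_EXX = 70 ksi.
Total weld length L_w = 17 in. Treat welds as unit-width lines.
Polar moment about centroid: J = 2[d³/12 + d(b/2)²] = 2[8.5³/12 + 8.5×1.75²] = 154.4 in³.
Direct shear f_v = P/L_w = 22.4 / 17 = 1.318 kip/in (vertical).
Torsion M = P·e = 22.4 × 10.5 = 235.2 kip·in.
Critical point at (x, y) = (1.75, 4.25) from centroid. f_tx = M·y/J = 6.473 kip/in; f_ty = M·x/J = 2.666 kip/in.
Resultant f_max = √[f_tx² + (f_v + f_ty)²] = √[6.473² + (1.318 + 2.666)²] = 7.601 kip/in.
Capacity per unit length: φr_n = 0.75 × 0.6 × 70 × (0.707 × 0.375) = 8.351 kip/in.
7.601 ≤ 8.351 → adequate.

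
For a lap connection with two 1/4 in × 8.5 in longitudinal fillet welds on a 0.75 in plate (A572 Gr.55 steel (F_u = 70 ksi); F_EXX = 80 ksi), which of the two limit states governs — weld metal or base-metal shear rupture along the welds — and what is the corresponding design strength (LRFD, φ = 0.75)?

t_e = 0.707 × 0.25 = 0.1767 in; L = 17 in.
Weld metal: φR_n = 0.75 × 0.6 × 80 × 0.1767 × 17 = 108.2 kips.
Base metal (shear rupture): φR_n = 0.75 × 0.6 × 70 × 0.75 × 17 = 401.6 kips.
Governing: weld metal.

φR_n ≈ 108 kips (weld metal governs)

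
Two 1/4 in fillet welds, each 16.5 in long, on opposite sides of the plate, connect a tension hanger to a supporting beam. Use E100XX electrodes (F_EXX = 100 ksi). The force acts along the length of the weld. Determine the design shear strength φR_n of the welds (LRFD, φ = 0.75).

φR_n ≈ 262 kips

Effective throat t_e = 0.707 × 0.25 = 0.1767 in.
Total length L = 33 in; A_we = 0.1767 × 33 = 5.833 in².
F_nw = 0.6 F_EXX = 0.6 × 100 = 60 ksi.
φR_n = 0.75 × 60 × 5.833 = 262.5 kips.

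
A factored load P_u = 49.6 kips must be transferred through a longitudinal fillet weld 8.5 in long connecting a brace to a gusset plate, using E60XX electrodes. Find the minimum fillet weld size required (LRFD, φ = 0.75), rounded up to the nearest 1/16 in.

E60XX → F_EXX = 60 ksi.
Total weld length L = 8.5 in.
Required throat t_e = P_u / (φ × 0.6 F_EXX × L) = 49.6 / (0.75 × 0.6 × 60 × 8.5) = 0.2161 in.
Required leg w = t_e / 0.707 = 0.3057 in → use 5/16 in.

w = 5/16 in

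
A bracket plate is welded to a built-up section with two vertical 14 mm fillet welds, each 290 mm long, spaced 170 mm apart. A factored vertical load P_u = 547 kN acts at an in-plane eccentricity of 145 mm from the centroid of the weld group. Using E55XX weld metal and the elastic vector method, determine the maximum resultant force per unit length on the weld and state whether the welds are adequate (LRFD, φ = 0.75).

f_max ≈ 2240 N/mm; adequate

E55XX → F_EXX = 550 MPa.
Total weld length L_w = 580 mm. Treat welds as unit-width lines.
Polar moment about centroid: J = 2[d³/12 + d(b/2)²] = 2[290³/12 + 290×85²] = 8255000 mm³.
Direct shear f_v = P/L_w = 547×10³ / 580 = 943.1 N/mm (vertical).
Torsion M = P·e = 547×10³ × 145 = 79315000 N·mm.
Critical point at (x, y) = (85, 145) from centroid. f_tx = M·y/J = 1393 N/mm; f_ty = M·x/J = 816.7 N/mm.
Resultant f_max = √[f_tx² + (f_v + f_ty)²] = √[1393² + (943.1 + 816.7)²] = 2244 N/mm.
Capacity per unit length: φr_n = 0.75 × 0.6 × 550 × (0.707 × 14) = 2450 N/mm.
2244 ≤ 2450 → adequate.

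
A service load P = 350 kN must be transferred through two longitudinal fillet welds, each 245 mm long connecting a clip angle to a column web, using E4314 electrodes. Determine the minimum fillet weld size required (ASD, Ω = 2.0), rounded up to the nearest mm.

E43XX → F_EXX = 430 MPa.
Total weld length L = 490 mm.
Required throat t_e = P × Ω / (0.6 F_EXX × L) = 350 × 2.0 / (0.6 × 430 × 490 × 10⁻³) = 5.537 mm.
Required leg w = t_e / 0.707 = 7.832 mm → use 8 mm.

w = 8 mm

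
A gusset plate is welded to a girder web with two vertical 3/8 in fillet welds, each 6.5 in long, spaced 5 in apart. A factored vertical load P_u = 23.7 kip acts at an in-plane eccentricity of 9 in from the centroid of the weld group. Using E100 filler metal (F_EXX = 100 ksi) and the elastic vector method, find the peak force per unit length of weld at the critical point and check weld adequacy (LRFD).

f_max ≈ 8.13 kip/in; adequate

Total weld length L_w = 13 in. Treat welds as unit-width lines.
Polar moment about centroid: J = 2[d³/12 + d(b/2)²] = 2[6.5³/12 + 6.5×2.5²] = 127 in³.
Direct shear f_v = P/L_w = 23.7 / 13 = 1.823 kip/in (vertical).
Torsion M = P·e = 23.7 × 9 = 213.3 kip·in.
Critical point at (x, y) = (2.5, 3.25) from centroid. f_tx = M·y/J = 5.458 kip/in; f_ty = M·x/J = 4.198 kip/in.
Resultant f_max = √[f_tx² + (f_v + f_ty)²] = √[5.458² + (1.823 + 4.198)²] = 8.126 kip/in.
Capacity per unit length: φr_n = 0.75 × 0.6 × 100 × (0.707 × 0.375) = 11.93 kip/in.
8.126 ≤ 11.93 → adequate.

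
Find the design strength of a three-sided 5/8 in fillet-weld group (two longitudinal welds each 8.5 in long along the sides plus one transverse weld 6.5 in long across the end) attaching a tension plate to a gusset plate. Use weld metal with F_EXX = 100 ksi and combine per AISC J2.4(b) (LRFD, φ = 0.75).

t_e = 0.707 × 0.625 = 0.4419 in.
R_nwl = 0.6 × 100 × 0.4419 × 17 = 450.7 kip (longitudinal, 2 welds).
R_nwt = 0.6 × 100 × 0.4419 × 6.5 = 172.3 kip (transverse, base value).
(i) R_nwl + R_nwt = 623 kip; (ii) 0.85 R_nwl + 1.5 R_nwt = 641.6 kip.
R_n = max = 641.6 kip [governs: (ii)]; φR_n = 481.2 kip.

φR_n ≈ 481 kip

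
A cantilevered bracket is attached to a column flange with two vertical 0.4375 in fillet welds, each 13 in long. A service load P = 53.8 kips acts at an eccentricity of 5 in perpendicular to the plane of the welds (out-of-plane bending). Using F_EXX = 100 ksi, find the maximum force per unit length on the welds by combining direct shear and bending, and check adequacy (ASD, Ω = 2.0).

L_w = 2 × 13 = 26 in; section modulus (unit throat) S = 2 × L²/6 = 56.33 in².
Direct shear f_v = P/L_w = 53.8/26 = 2.069 kip/in.
Moment M = P × e = 53.8 × 5 = 269 kip·in; bending f_b = M/S = 4.775 kip/in.
f_max = √(f_v² + f_b²) = √(2.069² + 4.775²) = 5.204 kip/in.
r_n/Ω = (1/2.0) × 0.6 × 100 × (0.707 × 0.4375) = 9.279 kip/in → adequate.

f_max ≈ 5.2 kip/in; adequate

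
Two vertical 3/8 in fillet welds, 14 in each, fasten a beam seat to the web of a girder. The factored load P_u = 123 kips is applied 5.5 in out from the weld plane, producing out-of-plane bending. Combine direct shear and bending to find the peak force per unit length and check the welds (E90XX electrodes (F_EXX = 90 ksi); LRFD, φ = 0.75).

L_w = 2 × 14 = 28 in; section modulus (unit throat) S = 2 × L²/6 = 65.33 in².
Direct shear f_v = P/L_w = 123/28 = 4.393 kip/in.
Moment M = P × e = 123 × 5.5 = 676.5 kip·in; bending f_b = M/S = 10.35 kip/in.
f_max = √(f_v² + f_b²) = √(4.393² + 10.35²) = 11.25 kip/in.
φr_n = 0.75 × 0.6 × 90 × (0.707 × 0.375) = 10.74 kip/in → NOT adequate.

f_max ≈ 11.2 kip/in; NOT adequate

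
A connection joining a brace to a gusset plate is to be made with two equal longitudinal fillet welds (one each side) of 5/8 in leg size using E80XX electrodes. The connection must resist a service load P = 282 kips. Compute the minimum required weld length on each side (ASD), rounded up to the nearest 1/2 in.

L = 13.5 in on each side

E80XX → F_EXX = 80 ksi.
Throat t_e = 0.707 × 0.625 = 0.4419 in.
r_n/Ω = (0.6 × 80 × 0.4419) / 2.0 = 10.6 kip/in.
L_req = P / (r_n/Ω) = 282 / 10.6 = 26.59 in total.
Per side: 26.59 / 2 = 13.3 in.
Round up → use L = 13.5 in on each side.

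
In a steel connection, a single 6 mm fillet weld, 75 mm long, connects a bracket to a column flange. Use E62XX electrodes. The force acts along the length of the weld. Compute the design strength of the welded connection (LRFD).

φR_n ≈ 88.8 kN

E62XX → F_EXX = 620 MPa.
Effective throat t_e = 0.707 × 6 = 4.242 mm.
Total length L = 75 mm; A_we = 4.242 × 75 = 318.1 mm².
F_nw = 0.6 F_EXX = 0.6 × 620 = 372 MPa.
φR_n = 0.75 × 372 × 318.1 × 10⁻³ = 88.76 kN.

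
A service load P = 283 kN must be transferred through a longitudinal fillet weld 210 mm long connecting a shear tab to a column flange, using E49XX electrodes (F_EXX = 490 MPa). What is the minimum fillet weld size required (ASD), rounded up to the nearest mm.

Total weld length L = 210 mm.
Required throat t_e = P × Ω / (0.6 F_EXX × L) = 283 × 2.0 / (0.6 × 490 × 210 × 10⁻³) = 9.167 mm.
Required leg w = t_e / 0.707 = 12.97 mm → use 13 mm.

w = 13 mm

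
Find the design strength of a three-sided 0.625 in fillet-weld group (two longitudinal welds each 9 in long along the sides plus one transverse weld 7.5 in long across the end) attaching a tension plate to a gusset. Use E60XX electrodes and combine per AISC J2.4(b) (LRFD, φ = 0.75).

φR_n ≈ 317 kips

E60XX → F_EXX = 60 ksi.
t_e = 0.707 × 0.625 = 0.4419 in.
R_nwl = 0.6 × 60 × 0.4419 × 18 = 286.3 kips (longitudinal, 2 welds).
R_nwt = 0.6 × 60 × 0.4419 × 7.5 = 119.3 kips (transverse, base value).
(i) R_nwl + R_nwt = 405.6 kips; (ii) 0.85 R_nwl + 1.5 R_nwt = 422.3 kips.
R_n = max = 422.3 kips [governs: (ii)]; φR_n = 316.8 kips.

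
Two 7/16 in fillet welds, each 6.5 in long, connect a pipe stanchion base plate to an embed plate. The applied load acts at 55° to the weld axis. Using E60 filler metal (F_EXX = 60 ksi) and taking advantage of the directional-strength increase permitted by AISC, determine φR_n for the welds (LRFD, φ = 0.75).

t_e = 0.707 × 0.4375 = 0.3093 in; A_we = 0.3093 × 13 = 4.021 in².
Directional factor: 1.0 + 0.5 sin^1.5(55°) = 1.371.
F_nw = 0.6 × 60 × 1.371 = 49.35 ksi.
φR_n = 0.75 × 49.35 × 4.021 = 148.8 kips.

φR_n ≈ 149 kips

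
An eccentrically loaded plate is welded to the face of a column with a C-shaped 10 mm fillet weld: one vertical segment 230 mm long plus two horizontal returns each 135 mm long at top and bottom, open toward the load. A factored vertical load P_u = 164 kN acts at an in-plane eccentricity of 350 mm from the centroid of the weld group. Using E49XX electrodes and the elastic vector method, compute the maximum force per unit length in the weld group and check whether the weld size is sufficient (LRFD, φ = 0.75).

f_max ≈ 1790 N/mm; NOT adequate

E49XX → F_EXX = 490 MPa.
Total weld length L_w = 500 mm. Treat welds as unit-width lines.
Centroid: x̄ = 2×135×67.5 / 500 = 36.45 mm from the vertical weld.
Polar moment about centroid: J = I_x + I_y = [230³/12 + 2×135×115²] + [230×36.45² + 2(135³/12 + 135×31.05²)] = 5561000 mm³.
Direct shear f_v = P/L_w = 164×10³ / 500 = 328 N/mm (vertical).
Torsion M = P·e = 164×10³ × 350 = 57400000 N·mm.
Critical point at (x, y) = (98.55, 115) from centroid. f_tx = M·y/J = 1187 N/mm; f_ty = M·x/J = 1017 N/mm.
Resultant f_max = √[f_tx² + (f_v + f_ty)²] = √[1187² + (328 + 1017)²] = 1794 N/mm.
Capacity per unit length: φr_n = 0.75 × 0.6 × 490 × (0.707 × 10) = 1559 N/mm.
1794 > 1559 → NOT adequate.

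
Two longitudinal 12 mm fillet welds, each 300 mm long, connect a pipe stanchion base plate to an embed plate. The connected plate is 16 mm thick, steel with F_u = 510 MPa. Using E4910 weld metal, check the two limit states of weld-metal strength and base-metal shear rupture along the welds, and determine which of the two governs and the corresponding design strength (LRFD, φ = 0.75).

φR_n ≈ 1120 kN (weld metal governs)

E49XX → F_EXX = 490 MPa.
t_e = 0.707 × 12 = 8.484 mm; L = 600 mm.
Weld metal: φR_n = 0.75 × 0.6 × 490 × 8.484 × 600 × 10⁻³ = 1122 kN.
Base metal (shear rupture): φR_n = 0.75 × 0.6 × 510 × 16 × 600 × 10⁻³ = 2203 kN.
Governing: weld metal.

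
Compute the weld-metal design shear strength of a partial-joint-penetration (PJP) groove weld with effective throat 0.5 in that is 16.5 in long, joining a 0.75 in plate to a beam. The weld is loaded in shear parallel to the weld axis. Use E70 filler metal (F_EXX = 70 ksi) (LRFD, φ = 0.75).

Effective throat (given) t_e = 0.5 in.
A_we = 0.5 × 16.5 = 8.25 in².
F_nw = 0.6 F_EXX = 42 ksi.
φR_n = 0.75 × 42 × 8.25 = 259.9 kip.

φR_n ≈ 260 kip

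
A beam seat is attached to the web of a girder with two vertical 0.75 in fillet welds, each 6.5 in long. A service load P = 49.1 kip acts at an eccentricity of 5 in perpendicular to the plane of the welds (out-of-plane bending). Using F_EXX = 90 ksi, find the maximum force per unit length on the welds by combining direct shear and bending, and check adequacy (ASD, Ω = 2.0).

L_w = 2 × 6.5 = 13 in; section modulus (unit throat) S = 2 × L²/6 = 14.08 in².
Direct shear f_v = P/L_w = 49.1/13 = 3.777 kip/in.
Moment M = P × e = 49.1 × 5 = 245.5 kip·in; bending f_b = M/S = 17.43 kip/in.
f_max = √(f_v² + f_b²) = √(3.777² + 17.43²) = 17.84 kip/in.
r_n/Ω = (1/2.0) × 0.6 × 90 × (0.707 × 0.75) = 14.32 kip/in → NOT adequate.

f_max ≈ 17.8 kip/in; NOT adequate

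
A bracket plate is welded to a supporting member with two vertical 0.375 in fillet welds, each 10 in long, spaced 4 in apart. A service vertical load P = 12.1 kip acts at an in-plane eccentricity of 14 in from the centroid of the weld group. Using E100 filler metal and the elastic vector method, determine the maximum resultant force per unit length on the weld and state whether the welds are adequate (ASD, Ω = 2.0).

f_max ≈ 3.96 kip/in; adequate

E100XX → F_EXX = 100 ksi.
Total weld length L_w = 20 in. Treat welds as unit-width lines.
Polar moment about centroid: J = 2[d³/12 + d(b/2)²] = 2[10³/12 + 10×2²] = 246.7 in³.
Direct shear f_v = P/L_w = 12.1 / 20 = 0.605 kip/in (vertical).
Torsion M = P·e = 12.1 × 14 = 169.4 kip·in.
Critical point at (x, y) = (2, 5) from centroid. f_tx = M·y/J = 3.434 kip/in; f_ty = M·x/J = 1.374 kip/in.
Resultant f_max = √[f_tx² + (f_v + f_ty)²] = √[3.434² + (0.605 + 1.374)²] = 3.963 kip/in.
Capacity per unit length: r_n/Ω = (1/2.0) × 0.6 × 100 × (0.707 × 0.375) = 7.954 kip/in.
3.963 ≤ 7.954 → adequate.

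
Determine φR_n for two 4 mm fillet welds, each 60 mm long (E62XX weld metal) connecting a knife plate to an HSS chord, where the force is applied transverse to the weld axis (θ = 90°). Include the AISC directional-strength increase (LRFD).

φR_n ≈ 142 kN

E62XX → F_EXX = 620 MPa.
t_e = 0.707 × 4 = 2.828 mm; A_we = 2.828 × 120 = 339.4 mm².
Directional factor: 1.0 + 0.5 sin^1.5(90°) = 1.5.
F_nw = 0.6 × 620 × 1.5 = 558 MPa.
φR_n = 0.75 × 558 × 339.4 × 10⁻³ = 142 kN.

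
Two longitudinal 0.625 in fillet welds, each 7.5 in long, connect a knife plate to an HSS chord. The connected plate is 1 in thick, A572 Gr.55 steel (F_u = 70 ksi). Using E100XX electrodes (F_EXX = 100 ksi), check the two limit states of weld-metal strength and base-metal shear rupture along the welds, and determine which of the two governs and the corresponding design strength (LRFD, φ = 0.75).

φR_n ≈ 298 kip (weld metal governs)

t_e = 0.707 × 0.625 = 0.4419 in; L = 15 in.
Weld metal: φR_n = 0.75 × 0.6 × 100 × 0.4419 × 15 = 298.3 kip.
Base metal (shear rupture): φR_n = 0.75 × 0.6 × 70 × 1 × 15 = 472.5 kip.
Governing: weld metal.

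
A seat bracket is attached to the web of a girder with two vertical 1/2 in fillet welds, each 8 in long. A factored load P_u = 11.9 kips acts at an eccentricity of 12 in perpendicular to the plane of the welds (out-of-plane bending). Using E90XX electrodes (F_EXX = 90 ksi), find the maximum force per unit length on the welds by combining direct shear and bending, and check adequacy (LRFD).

L_w = 2 × 8 = 16 in; section modulus (unit throat) S = 2 × L²/6 = 21.33 in².
Direct shear f_v = P/L_w = 11.9/16 = 0.7438 kip/in.
Moment M = P × e = 11.9 × 12 = 142.8 kip·in; bending f_b = M/S = 6.694 kip/in.
f_max = √(f_v² + f_b²) = √(0.7438² + 6.694²) = 6.735 kip/in.
φr_n = 0.75 × 0.6 × 90 × (0.707 × 0.5) = 14.32 kip/in → adequate.

f_max ≈ 6.73 kip/in; adequate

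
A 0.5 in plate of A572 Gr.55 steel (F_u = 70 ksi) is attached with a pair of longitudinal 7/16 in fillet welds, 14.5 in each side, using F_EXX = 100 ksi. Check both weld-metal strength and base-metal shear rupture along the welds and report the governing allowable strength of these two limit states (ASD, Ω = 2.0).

t_e = 0.707 × 0.4375 = 0.3093 in; L = 29 in.
Weld metal: R_n/Ω = (1/2.0) × 0.6 × 100 × 0.3093 × 29 = 269.1 kip.
Base metal (shear rupture): R_n/Ω = (1/2.0) × 0.6 × 70 × 0.5 × 29 = 304.5 kip.
Governing: weld metal.

R_n/Ω ≈ 269 kip (weld metal governs)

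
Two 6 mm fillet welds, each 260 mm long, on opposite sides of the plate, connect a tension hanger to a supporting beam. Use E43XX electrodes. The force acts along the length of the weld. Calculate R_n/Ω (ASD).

R_n/Ω ≈ 285 kN

E43XX → F_EXX = 430 MPa.
Effective throat t_e = 0.707 × 6 = 4.242 mm.
Total length L = 520 mm; A_we = 4.242 × 520 = 2206 mm².
F_nw = 0.6 F_EXX = 0.6 × 430 = 258 MPa.
R_n = 258 × 2206 × 10⁻³ = 569.1 kN; R_n/Ω = 569.1/2.0 = 284.6 kN.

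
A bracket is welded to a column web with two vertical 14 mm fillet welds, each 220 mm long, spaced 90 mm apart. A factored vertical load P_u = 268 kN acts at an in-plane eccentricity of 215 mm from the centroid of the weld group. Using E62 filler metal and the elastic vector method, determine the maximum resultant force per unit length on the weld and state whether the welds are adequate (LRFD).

f_max ≈ 2860 N/mm; NOT adequate

E62XX → F_EXX = 620 MPa.
Total weld length L_w = 440 mm. Treat welds as unit-width lines.
Polar moment about centroid: J = 2[d³/12 + d(b/2)²] = 2[220³/12 + 220×45²] = 2666000 mm³.
Direct shear f_v = P/L_w = 268×10³ / 440 = 609.1 N/mm (vertical).
Torsion M = P·e = 268×10³ × 215 = 57620000 N·mm.
Critical point at (x, y) = (45, 110) from centroid. f_tx = M·y/J = 2378 N/mm; f_ty = M·x/J = 972.7 N/mm.
Resultant f_max = √[f_tx² + (f_v + f_ty)²] = √[2378² + (609.1 + 972.7)²] = 2856 N/mm.
Capacity per unit length: φr_n = 0.75 × 0.6 × 620 × (0.707 × 14) = 2762 N/mm.
2856 > 2762 → NOT adequate.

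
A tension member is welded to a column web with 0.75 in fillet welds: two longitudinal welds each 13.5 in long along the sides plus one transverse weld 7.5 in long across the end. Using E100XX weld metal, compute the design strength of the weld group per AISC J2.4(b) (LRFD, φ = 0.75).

φR_n ≈ 823 kip

E100XX → F_EXX = 100 ksi.
t_e = 0.707 × 0.75 = 0.5302 in.
R_nwl = 0.6 × 100 × 0.5302 × 27 = 859 kip (longitudinal, 2 welds).
R_nwt = 0.6 × 100 × 0.5302 × 7.5 = 238.6 kip (transverse, base value).
(i) R_nwl + R_nwt = 1098 kip; (ii) 0.85 R_nwl + 1.5 R_nwt = 1088 kip.
R_n = max = 1098 kip [governs: (i)]; φR_n = 823.2 kip.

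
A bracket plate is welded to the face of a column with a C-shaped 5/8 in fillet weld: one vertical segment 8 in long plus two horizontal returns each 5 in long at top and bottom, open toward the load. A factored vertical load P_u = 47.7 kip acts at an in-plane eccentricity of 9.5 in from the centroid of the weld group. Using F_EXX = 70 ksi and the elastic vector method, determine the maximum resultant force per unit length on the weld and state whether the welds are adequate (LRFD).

Total weld length L_w = 18 in. Treat welds as unit-width lines.
Centroid: x̄ = 2×5×2.5 / 18 = 1.389 in from the vertical weld.
Polar moment about centroid: J = I_x + I_y = [8³/12 + 2×5×4²] + [8×1.389² + 2(5³/12 + 5×1.111²)] = 251.3 in³.
Direct shear f_v = P/L_w = 47.7 / 18 = 2.65 kip/in (vertical).
Torsion M = P·e = 47.7 × 9.5 = 453.15 kip·in.
Critical point at (x, y) = (3.611, 4) from centroid. f_tx = M·y/J = 7.214 kip/in; f_ty = M·x/J = 6.512 kip/in.
Resultant f_max = √[f_tx² + (f_v + f_ty)²] = √[7.214² + (2.65 + 6.512)²] = 11.66 kip/in.
Capacity per unit length: φr_n = 0.75 × 0.6 × 70 × (0.707 × 0.625) = 13.92 kip/in.
11.66 ≤ 13.92 → adequate.

f_max ≈ 11.7 kip/in; adequate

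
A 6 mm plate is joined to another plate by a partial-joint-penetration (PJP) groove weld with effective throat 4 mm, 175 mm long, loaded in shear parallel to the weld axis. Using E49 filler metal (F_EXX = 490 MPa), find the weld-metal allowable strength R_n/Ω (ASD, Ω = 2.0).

R_n/Ω ≈ 103 kN

Effective throat (given) t_e = 4 mm.
A_we = 4 × 175 = 700 mm².
F_nw = 0.6 F_EXX = 294 MPa.
R_n/Ω = (294 × 700) / 2.0 × 10⁻³ = 102.9 kN.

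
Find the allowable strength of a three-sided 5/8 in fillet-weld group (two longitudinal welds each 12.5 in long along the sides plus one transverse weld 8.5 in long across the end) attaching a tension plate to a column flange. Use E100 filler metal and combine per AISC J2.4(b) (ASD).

R_n/Ω ≈ 451 kip

E100XX → F_EXX = 100 ksi.
t_e = 0.707 × 0.625 = 0.4419 in.
R_nwl = 0.6 × 100 × 0.4419 × 25 = 662.8 kip (longitudinal, 2 welds).
R_nwt = 0.6 × 100 × 0.4419 × 8.5 = 225.4 kip (transverse, base value).
(i) R_nwl + R_nwt = 888.2 kip; (ii) 0.85 R_nwl + 1.5 R_nwt = 901.4 kip.
R_n = max = 901.4 kip [governs: (ii)]; R_n/Ω = 450.7 kip.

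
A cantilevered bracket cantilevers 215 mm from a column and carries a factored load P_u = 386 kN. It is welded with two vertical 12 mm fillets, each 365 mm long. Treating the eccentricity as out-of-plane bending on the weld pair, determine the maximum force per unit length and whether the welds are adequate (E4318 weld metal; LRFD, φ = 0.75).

E43XX → F_EXX = 430 MPa.
L_w = 2 × 365 = 730 mm; section modulus (unit throat) S = 2 × L²/6 = 44410 mm².
Direct shear f_v = P/L_w = 386×10³/730 = 528.8 N/mm.
Moment M = P × e = 386×10³ × 215 = 82990000 N·mm; bending f_b = M/S = 1869 N/mm.
f_max = √(f_v² + f_b²) = √(528.8² + 1869²) = 1942 N/mm.
φr_n = 0.75 × 0.6 × 430 × (0.707 × 12) = 1642 N/mm → NOT adequate.

f_max ≈ 1940 N/mm; NOT adequate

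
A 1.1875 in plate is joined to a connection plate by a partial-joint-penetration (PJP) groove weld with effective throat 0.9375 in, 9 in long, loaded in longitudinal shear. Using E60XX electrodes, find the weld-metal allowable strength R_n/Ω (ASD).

R_n/Ω ≈ 152 kips

E60XX → F_EXX = 60 ksi.
Effective throat (given) t_e = 0.9375 in.
A_we = 0.9375 × 9 = 8.438 in².
F_nw = 0.6 F_EXX = 36 ksi.
R_n/Ω = (36 × 8.438) / 2.0 = 151.9 kips.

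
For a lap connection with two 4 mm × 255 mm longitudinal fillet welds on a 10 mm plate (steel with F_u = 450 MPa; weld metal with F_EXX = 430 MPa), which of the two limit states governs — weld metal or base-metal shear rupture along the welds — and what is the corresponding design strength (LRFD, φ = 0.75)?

t_e = 0.707 × 4 = 2.828 mm; L = 510 mm.
Weld metal: φR_n = 0.75 × 0.6 × 430 × 2.828 × 510 × 10⁻³ = 279.1 kN.
Base metal (shear rupture): φR_n = 0.75 × 0.6 × 450 × 10 × 510 × 10⁻³ = 1033 kN.
Governing: weld metal.

φR_n ≈ 279 kN (weld metal governs)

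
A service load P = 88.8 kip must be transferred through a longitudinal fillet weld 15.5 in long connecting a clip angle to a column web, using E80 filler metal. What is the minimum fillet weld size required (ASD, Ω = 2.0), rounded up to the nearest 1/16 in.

w = 3/8 in

E80XX → F_EXX = 80 ksi.
Total weld length L = 15.5 in.
Required throat t_e = P × Ω / (0.6 F_EXX × L) = 88.8 × 2.0 / (0.6 × 80 × 15.5) = 0.2387 in.
Required leg w = t_e / 0.707 = 0.3376 in → use 3/8 in.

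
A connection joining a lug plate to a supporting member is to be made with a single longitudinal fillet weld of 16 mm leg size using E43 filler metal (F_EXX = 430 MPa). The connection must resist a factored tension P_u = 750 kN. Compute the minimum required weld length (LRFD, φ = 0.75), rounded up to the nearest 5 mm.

Throat t_e = 0.707 × 16 = 11.31 mm.
φr_n = 0.75 × 0.6 × 430 × 11.31 × 10⁻³ = 2.189 kN/mm.
L_req = P_u / φr_n = 750 / 2.189 = 342.6 mm total.
Round up → use L = 345 mm.

L = 345 mm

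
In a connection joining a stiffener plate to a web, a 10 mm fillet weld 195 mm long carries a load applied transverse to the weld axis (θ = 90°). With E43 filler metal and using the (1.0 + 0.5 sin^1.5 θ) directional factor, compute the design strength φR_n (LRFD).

φR_n ≈ 400 kN

E43XX → F_EXX = 430 MPa.
t_e = 0.707 × 10 = 7.07 mm; A_we = 7.07 × 195 = 1379 mm².
Directional factor: 1.0 + 0.5 sin^1.5(90°) = 1.5.
F_nw = 0.6 × 430 × 1.5 = 387 MPa.
φR_n = 0.75 × 387 × 1379 × 10⁻³ = 400.2 kN.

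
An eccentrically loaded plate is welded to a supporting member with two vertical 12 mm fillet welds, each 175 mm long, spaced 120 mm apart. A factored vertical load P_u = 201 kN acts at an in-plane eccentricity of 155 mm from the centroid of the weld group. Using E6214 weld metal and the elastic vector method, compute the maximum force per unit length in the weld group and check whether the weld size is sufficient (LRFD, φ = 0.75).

E62XX → F_EXX = 620 MPa.
Total weld length L_w = 350 mm. Treat welds as unit-width lines.
Polar moment about centroid: J = 2[d³/12 + d(b/2)²] = 2[175³/12 + 175×60²] = 2153000 mm³.
Direct shear f_v = P/L_w = 201×10³ / 350 = 574.3 N/mm (vertical).
Torsion M = P·e = 201×10³ × 155 = 31155000 N·mm.
Critical point at (x, y) = (60, 87.5) from centroid. f_tx = M·y/J = 1266 N/mm; f_ty = M·x/J = 868.1 N/mm.
Resultant f_max = √[f_tx² + (f_v + f_ty)²] = √[1266² + (574.3 + 868.1)²] = 1919 N/mm.
Capacity per unit length: φr_n = 0.75 × 0.6 × 620 × (0.707 × 12) = 2367 N/mm.
1919 ≤ 2367 → adequate.

f_max ≈ 1920 N/mm; adequate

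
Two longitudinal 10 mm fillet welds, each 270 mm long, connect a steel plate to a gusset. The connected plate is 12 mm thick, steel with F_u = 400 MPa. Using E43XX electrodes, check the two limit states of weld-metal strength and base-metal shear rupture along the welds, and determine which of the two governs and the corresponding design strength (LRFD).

E43XX → F_EXX = 430 MPa.
t_e = 0.707 × 10 = 7.07 mm; L = 540 mm.
Weld metal: φR_n = 0.75 × 0.6 × 430 × 7.07 × 540 × 10⁻³ = 738.7 kN.
Base metal (shear rupture): φR_n = 0.75 × 0.6 × 400 × 12 × 540 × 10⁻³ = 1166 kN.
Governing: weld metal.

φR_n ≈ 739 kN (weld metal governs)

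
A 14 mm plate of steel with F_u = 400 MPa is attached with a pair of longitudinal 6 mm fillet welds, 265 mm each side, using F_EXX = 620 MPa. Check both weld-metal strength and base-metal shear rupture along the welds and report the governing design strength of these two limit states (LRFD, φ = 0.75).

φR_n ≈ 627 kN (weld metal governs)

t_e = 0.707 × 6 = 4.242 mm; L = 530 mm.
Weld metal: φR_n = 0.75 × 0.6 × 620 × 4.242 × 530 × 10⁻³ = 627.3 kN.
Base metal (shear rupture): φR_n = 0.75 × 0.6 × 400 × 14 × 530 × 10⁻³ = 1336 kN.
Governing: weld metal.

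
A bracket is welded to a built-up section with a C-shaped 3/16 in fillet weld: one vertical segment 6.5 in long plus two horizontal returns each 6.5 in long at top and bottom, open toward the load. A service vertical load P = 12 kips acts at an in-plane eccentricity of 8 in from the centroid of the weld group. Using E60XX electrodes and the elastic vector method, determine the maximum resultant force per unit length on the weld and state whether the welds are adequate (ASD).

f_max ≈ 2.58 kip/in; NOT adequate

E60XX → F_EXX = 60 ksi.
Total weld length L_w = 19.5 in. Treat welds as unit-width lines.
Centroid: x̄ = 2×6.5×3.25 / 19.5 = 2.167 in from the vertical weld.
Polar moment about centroid: J = I_x + I_y = [6.5³/12 + 2×6.5×3.25²] + [6.5×2.167² + 2(6.5³/12 + 6.5×1.083²)] = 251.7 in³.
Direct shear f_v = P/L_w = 12 / 19.5 = 0.6154 kip/in (vertical).
Torsion M = P·e = 12 × 8 = 96 kip·in.
Critical point at (x, y) = (4.333, 3.25) from centroid. f_tx = M·y/J = 1.239 kip/in; f_ty = M·x/J = 1.653 kip/in.
Resultant f_max = √[f_tx² + (f_v + f_ty)²] = √[1.239² + (0.6154 + 1.653)²] = 2.584 kip/in.
Capacity per unit length: r_n/Ω = (1/2.0) × 0.6 × 60 × (0.707 × 0.1875) = 2.386 kip/in.
2.584 > 2.386 → NOT adequate.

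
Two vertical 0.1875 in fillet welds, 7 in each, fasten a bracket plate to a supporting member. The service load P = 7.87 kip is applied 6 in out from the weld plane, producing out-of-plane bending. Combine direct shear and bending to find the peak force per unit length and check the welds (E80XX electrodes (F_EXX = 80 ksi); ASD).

f_max ≈ 2.95 kip/in; adequate

L_w = 2 × 7 = 14 in; section modulus (unit throat) S = 2 × L²/6 = 16.33 in².
Direct shear f_v = P/L_w = 7.87/14 = 0.5621 kip/in.
Moment M = P × e = 7.87 × 6 = 47.22 kip·in; bending f_b = M/S = 2.891 kip/in.
f_max = √(f_v² + f_b²) = √(0.5621² + 2.891²) = 2.945 kip/in.
r_n/Ω = (1/2.0) × 0.6 × 80 × (0.707 × 0.1875) = 3.181 kip/in → adequate.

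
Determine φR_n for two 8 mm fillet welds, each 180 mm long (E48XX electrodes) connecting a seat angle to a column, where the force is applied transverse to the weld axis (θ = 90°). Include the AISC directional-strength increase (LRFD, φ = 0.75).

φR_n ≈ 660 kN

E48XX → F_EXX = 480 MPa.
t_e = 0.707 × 8 = 5.656 mm; A_we = 5.656 × 360 = 2036 mm².
Directional factor: 1.0 + 0.5 sin^1.5(90°) = 1.5.
F_nw = 0.6 × 480 × 1.5 = 432 MPa.
φR_n = 0.75 × 432 × 2036 × 10⁻³ = 659.7 kN.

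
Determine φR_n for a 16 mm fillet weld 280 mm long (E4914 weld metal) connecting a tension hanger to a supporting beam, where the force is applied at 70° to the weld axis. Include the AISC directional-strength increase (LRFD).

φR_n ≈ 1020 kN

E49XX → F_EXX = 490 MPa.
t_e = 0.707 × 16 = 11.31 mm; A_we = 11.31 × 280 = 3167 mm².
Directional factor: 1.0 + 0.5 sin^1.5(70°) = 1.455.
F_nw = 0.6 × 490 × 1.455 = 427.9 MPa.
φR_n = 0.75 × 427.9 × 3167 × 10⁻³ = 1016 kN.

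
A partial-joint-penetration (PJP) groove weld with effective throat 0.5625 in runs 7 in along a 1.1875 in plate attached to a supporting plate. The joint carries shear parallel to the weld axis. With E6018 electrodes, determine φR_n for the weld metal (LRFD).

φR_n ≈ 106 kip

E60XX → F_EXX = 60 ksi.
Effective throat (given) t_e = 0.5625 in.
A_we = 0.5625 × 7 = 3.938 in².
F_nw = 0.6 F_EXX = 36 ksi.
φR_n = 0.75 × 36 × 3.938 = 106.3 kip.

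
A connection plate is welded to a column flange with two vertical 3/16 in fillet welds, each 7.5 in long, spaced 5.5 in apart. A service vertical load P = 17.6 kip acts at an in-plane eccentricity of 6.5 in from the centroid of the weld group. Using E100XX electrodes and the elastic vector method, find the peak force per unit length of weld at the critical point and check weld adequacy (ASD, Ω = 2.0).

E100XX → F_EXX = 100 ksi.
Total weld length L_w = 15 in. Treat welds as unit-width lines.
Polar moment about centroid: J = 2[d³/12 + d(b/2)²] = 2[7.5³/12 + 7.5×2.75²] = 183.8 in³.
Direct shear f_v = P/L_w = 17.6 / 15 = 1.173 kip/in (vertical).
Torsion M = P·e = 17.6 × 6.5 = 114.4 kip·in.
Critical point at (x, y) = (2.75, 3.75) from centroid. f_tx = M·y/J = 2.335 kip/in; f_ty = M·x/J = 1.712 kip/in.
Resultant f_max = √[f_tx² + (f_v + f_ty)²] = √[2.335² + (1.173 + 1.712)²] = 3.712 kip/in.
Capacity per unit length: r_n/Ω = (1/2.0) × 0.6 × 100 × (0.707 × 0.1875) = 3.977 kip/in.
3.712 ≤ 3.977 → adequate.

f_max ≈ 3.71 kip/in; adequate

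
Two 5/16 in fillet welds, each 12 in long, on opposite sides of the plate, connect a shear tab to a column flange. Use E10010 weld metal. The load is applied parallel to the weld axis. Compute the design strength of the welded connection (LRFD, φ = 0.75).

E100XX → F_EXX = 100 ksi.
Effective throat t_e = 0.707 × 0.3125 = 0.2209 in.
Total length L = 24 in; A_we = 0.2209 × 24 = 5.302 in².
F_nw = 0.6 F_EXX = 0.6 × 100 = 60 ksi.
φR_n = 0.75 × 60 × 5.302 = 238.6 kips.

φR_n ≈ 239 kips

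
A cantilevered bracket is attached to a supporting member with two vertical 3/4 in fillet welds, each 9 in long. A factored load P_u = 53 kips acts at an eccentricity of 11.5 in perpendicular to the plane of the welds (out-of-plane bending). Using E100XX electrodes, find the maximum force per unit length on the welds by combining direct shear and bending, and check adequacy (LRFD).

E100XX → F_EXX = 100 ksi.
L_w = 2 × 9 = 18 in; section modulus (unit throat) S = 2 × L²/6 = 27 in².
Direct shear f_v = P/L_w = 53/18 = 2.944 kip/in.
Moment M = P × e = 53 × 11.5 = 609.5 kip·in; bending f_b = M/S = 22.57 kip/in.
f_max = √(f_v² + f_b²) = √(2.944² + 22.57²) = 22.77 kip/in.
φr_n = 0.75 × 0.6 × 100 × (0.707 × 0.75) = 23.86 kip/in → adequate.

f_max ≈ 22.8 kip/in; adequate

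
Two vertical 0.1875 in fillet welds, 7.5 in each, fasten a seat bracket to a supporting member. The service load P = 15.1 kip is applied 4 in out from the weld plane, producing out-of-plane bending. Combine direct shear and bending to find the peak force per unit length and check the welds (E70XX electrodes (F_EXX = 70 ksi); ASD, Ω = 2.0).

L_w = 2 × 7.5 = 15 in; section modulus (unit throat) S = 2 × L²/6 = 18.75 in².
Direct shear f_v = P/L_w = 15.1/15 = 1.007 kip/in.
Moment M = P × e = 15.1 × 4 = 60.4 kip·in; bending f_b = M/S = 3.221 kip/in.
f_max = √(f_v² + f_b²) = √(1.007² + 3.221²) = 3.375 kip/in.
r_n/Ω = (1/2.0) × 0.6 × 70 × (0.707 × 0.1875) = 2.784 kip/in → NOT adequate.

f_max ≈ 3.37 kip/in; NOT adequate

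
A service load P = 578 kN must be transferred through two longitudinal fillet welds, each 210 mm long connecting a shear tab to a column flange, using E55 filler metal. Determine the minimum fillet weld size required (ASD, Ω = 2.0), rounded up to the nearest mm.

w = 12 mm

E55XX → F_EXX = 550 MPa.
Total weld length L = 420 mm.
Required throat t_e = P × Ω / (0.6 F_EXX × L) = 578 × 2.0 / (0.6 × 550 × 420 × 10⁻³) = 8.341 mm.
Required leg w = t_e / 0.707 = 11.8 mm → use 12 mm.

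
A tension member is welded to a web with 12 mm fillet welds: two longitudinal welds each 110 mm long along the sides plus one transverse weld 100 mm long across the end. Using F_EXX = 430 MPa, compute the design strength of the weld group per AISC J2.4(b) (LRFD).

φR_n ≈ 553 kN

t_e = 0.707 × 12 = 8.484 mm.
R_nwl = 0.6 × 430 × 8.484 × 220 × 10⁻³ = 481.6 kN (longitudinal, 2 welds).
R_nwt = 0.6 × 430 × 8.484 × 100 × 10⁻³ = 218.9 kN (transverse, base value).
(i) R_nwl + R_nwt = 700.4 kN; (ii) 0.85 R_nwl + 1.5 R_nwt = 737.6 kN.
R_n = max = 737.6 kN [governs: (ii)]; φR_n = 553.2 kN.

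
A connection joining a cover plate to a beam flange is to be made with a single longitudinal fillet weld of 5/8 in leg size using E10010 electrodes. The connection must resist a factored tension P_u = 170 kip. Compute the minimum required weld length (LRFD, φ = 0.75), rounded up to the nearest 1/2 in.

E100XX → F_EXX = 100 ksi.
Throat t_e = 0.707 × 0.625 = 0.4419 in.
φr_n = 0.75 × 0.6 × 100 × 0.4419 = 19.88 kip/in.
L_req = P_u / φr_n = 170 / 19.88 = 8.549 in total.
Round up → use L = 9 in.

L = 9 in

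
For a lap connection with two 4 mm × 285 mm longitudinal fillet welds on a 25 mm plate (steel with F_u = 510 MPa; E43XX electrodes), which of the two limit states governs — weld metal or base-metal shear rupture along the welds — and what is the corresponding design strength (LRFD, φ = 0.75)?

E43XX → F_EXX = 430 MPa.
t_e = 0.707 × 4 = 2.828 mm; L = 570 mm.
Weld metal: φR_n = 0.75 × 0.6 × 430 × 2.828 × 570 × 10⁻³ = 311.9 kN.
Base metal (shear rupture): φR_n = 0.75 × 0.6 × 510 × 25 × 570 × 10⁻³ = 3270 kN.
Governing: weld metal.

φR_n ≈ 312 kN (weld metal governs)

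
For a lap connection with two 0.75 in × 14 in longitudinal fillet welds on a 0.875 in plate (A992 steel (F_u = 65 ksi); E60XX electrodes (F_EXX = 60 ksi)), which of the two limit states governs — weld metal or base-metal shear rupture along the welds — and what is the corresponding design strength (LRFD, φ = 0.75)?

t_e = 0.707 × 0.75 = 0.5302 in; L = 28 in.
Weld metal: φR_n = 0.75 × 0.6 × 60 × 0.5302 × 28 = 400.9 kip.
Base metal (shear rupture): φR_n = 0.75 × 0.6 × 65 × 0.875 × 28 = 716.6 kip.
Governing: weld metal.

φR_n ≈ 401 kip (weld metal governs)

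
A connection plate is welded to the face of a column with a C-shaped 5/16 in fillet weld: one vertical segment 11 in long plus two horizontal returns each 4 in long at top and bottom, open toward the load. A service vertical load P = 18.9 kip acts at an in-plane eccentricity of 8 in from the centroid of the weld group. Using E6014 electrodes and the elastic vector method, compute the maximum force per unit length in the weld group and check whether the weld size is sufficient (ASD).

f_max ≈ 3.13 kip/in; adequate

E60XX → F_EXX = 60 ksi.
Total weld length L_w = 19 in. Treat welds as unit-width lines.
Centroid: x̄ = 2×4×2 / 19 = 0.8421 in from the vertical weld.
Polar moment about centroid: J = I_x + I_y = [11³/12 + 2×4×5.5²] + [11×0.8421² + 2(4³/12 + 4×1.158²)] = 382.1 in³.
Direct shear f_v = P/L_w = 18.9 / 19 = 0.9947 kip/in (vertical).
Torsion M = P·e = 18.9 × 8 = 151.2 kip·in.
Critical point at (x, y) = (3.158, 5.5) from centroid. f_tx = M·y/J = 2.176 kip/in; f_ty = M·x/J = 1.25 kip/in.
Resultant f_max = √[f_tx² + (f_v + f_ty)²] = √[2.176² + (0.9947 + 1.25)²] = 3.126 kip/in.
Capacity per unit length: r_n/Ω = (1/2.0) × 0.6 × 60 × (0.707 × 0.3125) = 3.977 kip/in.
3.126 ≤ 3.977 → adequate.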